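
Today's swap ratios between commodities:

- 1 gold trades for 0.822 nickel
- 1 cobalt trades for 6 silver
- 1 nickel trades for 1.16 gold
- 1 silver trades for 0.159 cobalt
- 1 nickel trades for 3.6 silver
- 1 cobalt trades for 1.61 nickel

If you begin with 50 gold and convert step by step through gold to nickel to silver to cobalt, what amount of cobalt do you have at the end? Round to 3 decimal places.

50 gold × 0.822 = 41.1 nickel
41.1 nickel × 3.6 = 147.96 silver
147.96 silver × 0.159 = 23.52564 cobalt

23.526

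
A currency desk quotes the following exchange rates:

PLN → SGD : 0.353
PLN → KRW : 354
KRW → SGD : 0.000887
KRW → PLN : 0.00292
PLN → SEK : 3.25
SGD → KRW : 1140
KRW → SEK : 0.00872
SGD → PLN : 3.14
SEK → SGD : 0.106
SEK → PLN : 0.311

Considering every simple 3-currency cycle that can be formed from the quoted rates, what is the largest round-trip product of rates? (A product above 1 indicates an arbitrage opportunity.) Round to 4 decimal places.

SGD→KRW→PLN→SGD: 1140 × 0.00292 × 0.353 = 1.17507
SEK→SGD→PLN→SEK: 0.106 × 3.14 × 3.25 = 1.08173
SEK→SGD→KRW→SEK: 0.106 × 1140 × 0.00872 = 1.05372
SGD→PLN→KRW→SGD: 3.14 × 354 × 0.000887 = 0.98595
SEK→PLN→KRW→SEK: 0.311 × 354 × 0.00872 = 0.96002
Maximum is SGD→KRW→PLN→SGD at 1.1751; arbitrage exists.

1.1751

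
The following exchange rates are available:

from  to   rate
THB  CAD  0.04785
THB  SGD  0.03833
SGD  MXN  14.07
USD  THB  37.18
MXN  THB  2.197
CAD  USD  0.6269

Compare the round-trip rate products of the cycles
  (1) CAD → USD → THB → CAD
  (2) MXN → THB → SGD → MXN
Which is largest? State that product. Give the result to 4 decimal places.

(1) 0.6269 × 37.18 × 0.04785 = 1.11529
(2) 2.197 × 0.03833 × 14.07 = 1.18485
Highest is cycle (2) at 1.1848 (>1, arbitrage).

1.1848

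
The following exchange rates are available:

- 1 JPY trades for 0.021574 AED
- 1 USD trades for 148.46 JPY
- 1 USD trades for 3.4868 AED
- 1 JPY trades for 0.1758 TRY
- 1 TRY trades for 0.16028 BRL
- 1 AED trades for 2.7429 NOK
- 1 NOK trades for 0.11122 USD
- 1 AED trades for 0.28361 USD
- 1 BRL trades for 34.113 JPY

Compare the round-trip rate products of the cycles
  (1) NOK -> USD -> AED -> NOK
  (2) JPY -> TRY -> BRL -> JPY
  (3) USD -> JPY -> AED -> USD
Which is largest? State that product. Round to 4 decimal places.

1.0637

(1) 0.11122 × 3.4868 × 2.7429 = 1.06370
(2) 0.1758 × 0.16028 × 34.113 = 0.96121
(3) 148.46 × 0.021574 × 0.28361 = 0.90837
Highest is cycle (1) at 1.0637 (>1, arbitrage).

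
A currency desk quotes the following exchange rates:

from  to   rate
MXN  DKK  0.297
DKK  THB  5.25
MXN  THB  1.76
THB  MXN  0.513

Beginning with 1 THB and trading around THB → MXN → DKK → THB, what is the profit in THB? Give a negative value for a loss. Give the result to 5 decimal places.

1 THB × 0.513 = 0.513 MXN
0.513 MXN × 0.297 = 0.152361 DKK
0.152361 DKK × 5.25 = 0.79989525 THB
Net change: 0.79989525 − 1 = -0.20010475 THB

-0.20010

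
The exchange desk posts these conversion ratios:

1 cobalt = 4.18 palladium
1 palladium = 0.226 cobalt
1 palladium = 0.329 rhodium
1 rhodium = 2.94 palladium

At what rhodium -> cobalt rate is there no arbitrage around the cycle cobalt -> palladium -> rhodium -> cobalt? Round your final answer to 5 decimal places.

0.72716

Known legs of the cycle: 4.18 × 0.329 = 1.37522
For no arbitrage the full-cycle product must be 1, so the missing rate is 1 / 1.37522 ≈ 0.7271564.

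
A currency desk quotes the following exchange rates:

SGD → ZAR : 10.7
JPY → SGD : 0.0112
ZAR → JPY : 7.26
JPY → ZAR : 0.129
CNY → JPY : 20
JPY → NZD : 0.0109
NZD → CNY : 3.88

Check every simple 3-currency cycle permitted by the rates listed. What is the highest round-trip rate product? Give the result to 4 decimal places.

SGD→ZAR→JPY→SGD: 10.7 × 7.26 × 0.0112 = 0.87004
NZD→CNY→JPY→NZD: 3.88 × 20 × 0.0109 = 0.84584
Maximum is SGD→ZAR→JPY→SGD at 0.8700; no arbitrage — every cycle loses value.

0.8700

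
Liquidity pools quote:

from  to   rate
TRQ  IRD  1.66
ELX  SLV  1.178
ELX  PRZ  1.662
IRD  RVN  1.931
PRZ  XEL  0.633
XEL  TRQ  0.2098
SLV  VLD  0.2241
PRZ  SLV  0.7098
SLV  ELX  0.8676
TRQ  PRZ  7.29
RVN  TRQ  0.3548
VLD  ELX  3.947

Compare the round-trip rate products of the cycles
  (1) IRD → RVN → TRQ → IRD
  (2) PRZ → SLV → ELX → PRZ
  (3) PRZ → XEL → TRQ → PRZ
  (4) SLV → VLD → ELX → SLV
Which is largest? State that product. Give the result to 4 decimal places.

(1) 1.931 × 0.3548 × 1.66 = 1.13730
(2) 0.7098 × 0.8676 × 1.662 = 1.02350
(3) 0.633 × 0.2098 × 7.29 = 0.96814
(4) 0.2241 × 3.947 × 1.178 = 1.04197
Highest is cycle (1) at 1.1373 (>1, arbitrage).

1.1373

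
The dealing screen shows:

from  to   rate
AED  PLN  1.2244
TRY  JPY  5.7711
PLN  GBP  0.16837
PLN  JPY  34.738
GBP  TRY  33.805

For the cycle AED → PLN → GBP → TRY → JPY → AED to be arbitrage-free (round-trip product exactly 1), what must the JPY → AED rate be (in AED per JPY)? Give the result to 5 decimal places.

0.02486

Known legs of the cycle: 1.2244 × 0.16837 × 33.805 × 5.7711 = 40.218657783380094
For no arbitrage the full-cycle product must be 1, so the missing rate is 1 / 40.218657783380094 ≈ 0.0248641.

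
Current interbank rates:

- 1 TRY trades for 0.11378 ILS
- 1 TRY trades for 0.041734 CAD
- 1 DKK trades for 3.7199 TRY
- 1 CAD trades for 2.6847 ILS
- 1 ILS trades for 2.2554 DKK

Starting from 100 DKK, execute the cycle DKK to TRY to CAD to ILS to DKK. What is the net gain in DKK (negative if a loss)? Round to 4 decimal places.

100 DKK × 3.7199 = 371.99 TRY
371.99 TRY × 0.041734 = 15.52463066 CAD
15.52463066 CAD × 2.6847 = 41.678975932902 ILS
41.678975932902 ILS × 2.2554 = 94.0027623190671708 DKK
Net change: 94.0027623190671708 − 100 = -5.9972376809328292 DKK

-5.9972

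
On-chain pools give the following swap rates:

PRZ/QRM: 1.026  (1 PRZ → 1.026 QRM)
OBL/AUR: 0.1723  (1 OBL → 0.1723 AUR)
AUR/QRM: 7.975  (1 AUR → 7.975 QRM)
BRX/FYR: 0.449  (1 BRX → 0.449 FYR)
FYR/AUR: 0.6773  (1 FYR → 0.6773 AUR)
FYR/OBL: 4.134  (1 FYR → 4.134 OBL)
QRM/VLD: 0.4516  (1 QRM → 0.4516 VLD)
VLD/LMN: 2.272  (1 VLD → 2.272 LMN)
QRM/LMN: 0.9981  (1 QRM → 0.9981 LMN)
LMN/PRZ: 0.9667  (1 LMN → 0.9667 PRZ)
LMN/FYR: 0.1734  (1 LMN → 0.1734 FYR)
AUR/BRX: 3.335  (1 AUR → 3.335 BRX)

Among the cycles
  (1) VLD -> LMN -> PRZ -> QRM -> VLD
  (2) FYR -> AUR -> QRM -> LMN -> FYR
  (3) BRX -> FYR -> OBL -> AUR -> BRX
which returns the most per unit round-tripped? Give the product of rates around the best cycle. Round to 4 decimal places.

1.0666

(1) 2.272 × 0.9667 × 1.026 × 0.4516 = 1.01766
(2) 0.6773 × 7.975 × 0.9981 × 0.1734 = 0.93483
(3) 0.449 × 4.134 × 0.1723 × 3.335 = 1.06659
Highest is cycle (3) at 1.0666 (>1, arbitrage).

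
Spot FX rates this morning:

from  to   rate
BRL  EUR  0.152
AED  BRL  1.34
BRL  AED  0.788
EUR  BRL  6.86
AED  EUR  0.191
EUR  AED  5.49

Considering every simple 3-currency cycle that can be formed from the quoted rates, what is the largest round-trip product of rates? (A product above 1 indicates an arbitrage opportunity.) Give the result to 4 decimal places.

AED→BRL→EUR→AED: 1.34 × 0.152 × 5.49 = 1.11820
AED→EUR→BRL→AED: 0.191 × 6.86 × 0.788 = 1.03248
Maximum is AED→BRL→EUR→AED at 1.1182; arbitrage exists.

1.1182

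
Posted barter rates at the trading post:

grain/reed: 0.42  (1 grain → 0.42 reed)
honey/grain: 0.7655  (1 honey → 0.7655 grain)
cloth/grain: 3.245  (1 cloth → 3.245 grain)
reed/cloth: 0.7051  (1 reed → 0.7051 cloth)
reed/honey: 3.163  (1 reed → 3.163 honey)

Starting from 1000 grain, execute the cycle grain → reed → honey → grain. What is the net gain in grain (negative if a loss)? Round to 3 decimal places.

1000 grain × 0.42 = 420 reed
420 reed × 3.163 = 1328.46 honey
1328.46 honey × 0.7655 = 1016.93613 grain
Net change: 1016.93613 − 1000 = 16.93613 grain

16.936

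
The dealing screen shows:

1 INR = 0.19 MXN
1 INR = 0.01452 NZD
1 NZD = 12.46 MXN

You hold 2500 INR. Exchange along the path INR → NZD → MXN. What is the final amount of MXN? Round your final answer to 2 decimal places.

2500 INR × 0.01452 = 36.3 NZD
36.3 NZD × 12.46 = 452.298 MXN

452.30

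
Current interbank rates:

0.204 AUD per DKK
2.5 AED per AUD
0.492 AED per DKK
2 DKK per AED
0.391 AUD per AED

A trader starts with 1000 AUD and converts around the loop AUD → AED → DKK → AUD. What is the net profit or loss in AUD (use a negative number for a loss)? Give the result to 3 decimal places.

20.000

1000 AUD × 2.5 = 2500 AED
2500 AED × 2 = 5000 DKK
5000 DKK × 0.204 = 1020 AUD
Net change: 1020 − 1000 = 20 AUD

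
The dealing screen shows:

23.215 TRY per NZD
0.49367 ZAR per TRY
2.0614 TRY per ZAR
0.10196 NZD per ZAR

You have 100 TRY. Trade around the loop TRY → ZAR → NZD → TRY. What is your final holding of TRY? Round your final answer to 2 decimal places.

100 TRY × 0.49367 = 49.367 ZAR
49.367 ZAR × 0.10196 = 5.03345932 NZD
5.03345932 NZD × 23.215 = 116.8517581138 TRY

116.85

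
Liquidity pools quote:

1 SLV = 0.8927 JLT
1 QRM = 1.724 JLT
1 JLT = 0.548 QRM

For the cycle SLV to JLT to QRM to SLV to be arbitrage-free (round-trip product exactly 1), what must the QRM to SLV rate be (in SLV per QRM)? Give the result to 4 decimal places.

Known legs of the cycle: 0.8927 × 0.548 = 0.4891996
For no arbitrage the full-cycle product must be 1, so the missing rate is 1 / 0.4891996 ≈ 2.044155.

2.0442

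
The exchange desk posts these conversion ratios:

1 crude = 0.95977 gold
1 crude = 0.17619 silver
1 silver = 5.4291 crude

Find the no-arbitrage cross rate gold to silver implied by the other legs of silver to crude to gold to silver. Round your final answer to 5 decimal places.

0.19191

Known legs of the cycle: 5.4291 × 0.95977 = 5.210687307
For no arbitrage the full-cycle product must be 1, so the missing rate is 1 / 5.210687307 ≈ 0.1919133.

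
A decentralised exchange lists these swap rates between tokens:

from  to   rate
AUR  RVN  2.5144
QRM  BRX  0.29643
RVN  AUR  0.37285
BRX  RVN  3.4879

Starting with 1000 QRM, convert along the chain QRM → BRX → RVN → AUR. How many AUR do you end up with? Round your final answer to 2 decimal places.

1000 QRM × 0.29643 = 296.43 BRX
296.43 BRX × 3.4879 = 1033.918197 RVN
1033.918197 RVN × 0.37285 = 385.49639975145 AUR

385.50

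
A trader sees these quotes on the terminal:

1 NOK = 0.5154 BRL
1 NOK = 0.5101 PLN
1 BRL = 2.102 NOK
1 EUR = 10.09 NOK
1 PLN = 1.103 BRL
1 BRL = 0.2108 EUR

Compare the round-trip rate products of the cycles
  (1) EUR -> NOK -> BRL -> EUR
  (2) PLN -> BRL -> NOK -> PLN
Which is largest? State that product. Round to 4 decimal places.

1.1827

(1) 10.09 × 0.5154 × 0.2108 = 1.09624
(2) 1.103 × 2.102 × 0.5101 = 1.18267
Highest is cycle (2) at 1.1827 (>1, arbitrage).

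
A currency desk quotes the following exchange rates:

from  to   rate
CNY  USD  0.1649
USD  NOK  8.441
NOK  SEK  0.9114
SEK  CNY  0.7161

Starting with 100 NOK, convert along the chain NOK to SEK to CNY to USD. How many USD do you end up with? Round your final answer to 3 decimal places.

10.762

100 NOK × 0.9114 = 91.14 SEK
91.14 SEK × 0.7161 = 65.265354 CNY
65.265354 CNY × 0.1649 = 10.7622568746 USD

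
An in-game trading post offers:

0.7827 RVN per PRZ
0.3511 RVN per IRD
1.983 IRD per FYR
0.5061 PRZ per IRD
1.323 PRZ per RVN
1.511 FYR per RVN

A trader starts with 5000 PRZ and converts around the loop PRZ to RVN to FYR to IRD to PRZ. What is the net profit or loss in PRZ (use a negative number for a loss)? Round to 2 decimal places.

934.56

5000 PRZ × 0.7827 = 3913.5 RVN
3913.5 RVN × 1.511 = 5913.2985 FYR
5913.2985 FYR × 1.983 = 11726.0709255 IRD
11726.0709255 IRD × 0.5061 = 5934.56449539555 PRZ
Net change: 5934.56449539555 − 5000 = 934.56449539555 PRZ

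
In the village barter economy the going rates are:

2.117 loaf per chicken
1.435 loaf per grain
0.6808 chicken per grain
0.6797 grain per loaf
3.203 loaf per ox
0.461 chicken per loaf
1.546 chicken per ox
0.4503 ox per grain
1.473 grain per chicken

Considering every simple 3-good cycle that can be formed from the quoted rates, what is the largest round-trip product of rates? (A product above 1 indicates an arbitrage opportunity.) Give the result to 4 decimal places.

ox→chicken→grain→ox: 1.546 × 1.473 × 0.4503 = 1.02545
ox→loaf→grain→ox: 3.203 × 0.6797 × 0.4503 = 0.98034
chicken→loaf→grain→chicken: 2.117 × 0.6797 × 0.6808 = 0.97962
chicken→grain→loaf→chicken: 1.473 × 1.435 × 0.461 = 0.97444
Maximum is ox→chicken→grain→ox at 1.0254; arbitrage exists.

1.0254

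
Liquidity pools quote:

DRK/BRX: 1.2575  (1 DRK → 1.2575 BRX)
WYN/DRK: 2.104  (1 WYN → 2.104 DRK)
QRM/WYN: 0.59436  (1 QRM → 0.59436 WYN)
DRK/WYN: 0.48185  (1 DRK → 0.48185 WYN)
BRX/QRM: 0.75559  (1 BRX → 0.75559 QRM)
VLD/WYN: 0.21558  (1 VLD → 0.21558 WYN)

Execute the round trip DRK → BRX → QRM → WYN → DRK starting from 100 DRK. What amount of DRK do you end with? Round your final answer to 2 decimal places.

100 DRK × 1.2575 = 125.75 BRX
125.75 BRX × 0.75559 = 95.0154425 QRM
95.0154425 QRM × 0.59436 = 56.4733784043 WYN
56.4733784043 WYN × 2.104 = 118.8199881626472 DRK

118.82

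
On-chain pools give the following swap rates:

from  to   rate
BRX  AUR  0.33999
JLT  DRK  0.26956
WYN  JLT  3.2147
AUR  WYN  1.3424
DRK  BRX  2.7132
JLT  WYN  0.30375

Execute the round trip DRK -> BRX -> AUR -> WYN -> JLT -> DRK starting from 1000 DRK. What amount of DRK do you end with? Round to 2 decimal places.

1073.06

1000 DRK × 2.7132 = 2713.2 BRX
2713.2 BRX × 0.33999 = 922.460868 AUR
922.460868 AUR × 1.3424 = 1238.3114692032 WYN
1238.3114692032 WYN × 3.2147 = 3980.79988004752704 JLT
3980.79988004752704 JLT × 0.26956 = 1073.0644156656113889024 DRK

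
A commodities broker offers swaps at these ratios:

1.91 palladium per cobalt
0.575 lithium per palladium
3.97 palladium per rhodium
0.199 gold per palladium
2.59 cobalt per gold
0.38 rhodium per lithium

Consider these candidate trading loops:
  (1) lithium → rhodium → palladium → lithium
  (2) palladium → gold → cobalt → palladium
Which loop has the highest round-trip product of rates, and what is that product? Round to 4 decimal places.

(1) 0.38 × 3.97 × 0.575 = 0.86745
(2) 0.199 × 2.59 × 1.91 = 0.98443
Highest is cycle (2) at 0.9844 (≤1, no arbitrage).

0.9844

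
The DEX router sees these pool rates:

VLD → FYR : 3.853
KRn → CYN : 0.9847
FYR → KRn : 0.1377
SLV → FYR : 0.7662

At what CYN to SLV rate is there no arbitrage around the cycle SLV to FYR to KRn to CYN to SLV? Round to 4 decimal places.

Known legs of the cycle: 0.7662 × 0.1377 × 0.9847 = 0.103891502178
For no arbitrage the full-cycle product must be 1, so the missing rate is 1 / 0.103891502178 ≈ 9.625426.

9.6254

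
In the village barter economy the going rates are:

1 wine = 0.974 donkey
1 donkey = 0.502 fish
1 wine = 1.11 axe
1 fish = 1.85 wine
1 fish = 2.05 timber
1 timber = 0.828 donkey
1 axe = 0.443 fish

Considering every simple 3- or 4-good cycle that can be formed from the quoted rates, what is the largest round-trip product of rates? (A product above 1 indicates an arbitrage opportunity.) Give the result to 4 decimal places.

0.9097

axe→fish→wine→axe: 0.443 × 1.85 × 1.11 = 0.90970
wine→donkey→fish→wine: 0.974 × 0.502 × 1.85 = 0.90455
timber→donkey→fish→timber: 0.828 × 0.502 × 2.05 = 0.85209
Maximum is axe→fish→wine→axe at 0.9097; no arbitrage — every cycle loses value.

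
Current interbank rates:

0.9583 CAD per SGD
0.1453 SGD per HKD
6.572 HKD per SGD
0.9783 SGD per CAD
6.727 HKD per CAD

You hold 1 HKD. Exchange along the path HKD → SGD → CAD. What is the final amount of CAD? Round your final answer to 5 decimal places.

1 HKD × 0.1453 = 0.1453 SGD
0.1453 SGD × 0.9583 = 0.13924099 CAD

0.13924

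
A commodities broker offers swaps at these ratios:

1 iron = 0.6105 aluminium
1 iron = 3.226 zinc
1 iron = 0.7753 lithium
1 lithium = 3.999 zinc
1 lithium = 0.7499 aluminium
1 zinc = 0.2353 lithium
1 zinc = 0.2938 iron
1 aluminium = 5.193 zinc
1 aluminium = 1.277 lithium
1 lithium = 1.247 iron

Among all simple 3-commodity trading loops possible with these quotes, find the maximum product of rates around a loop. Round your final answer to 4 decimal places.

lithium→iron→aluminium→lithium: 1.247 × 0.6105 × 1.277 = 0.97217
lithium→iron→zinc→lithium: 1.247 × 3.226 × 0.2353 = 0.94657
zinc→iron→aluminium→zinc: 0.2938 × 0.6105 × 5.193 = 0.93144
lithium→aluminium→zinc→lithium: 0.7499 × 5.193 × 0.2353 = 0.91631
lithium→zinc→iron→lithium: 3.999 × 0.2938 × 0.7753 = 0.91090
Maximum is lithium→iron→aluminium→lithium at 0.9722; no arbitrage — every cycle loses value.

0.9722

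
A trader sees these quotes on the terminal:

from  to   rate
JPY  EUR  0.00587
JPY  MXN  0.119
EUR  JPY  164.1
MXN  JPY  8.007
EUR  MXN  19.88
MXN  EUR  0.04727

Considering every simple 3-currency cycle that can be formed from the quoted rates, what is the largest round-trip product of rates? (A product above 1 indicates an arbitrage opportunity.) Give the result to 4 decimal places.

0.9344

MXN→JPY→EUR→MXN: 8.007 × 0.00587 × 19.88 = 0.93438
MXN→EUR→JPY→MXN: 0.04727 × 164.1 × 0.119 = 0.92308
Maximum is MXN→JPY→EUR→MXN at 0.9344; no arbitrage — every cycle loses value.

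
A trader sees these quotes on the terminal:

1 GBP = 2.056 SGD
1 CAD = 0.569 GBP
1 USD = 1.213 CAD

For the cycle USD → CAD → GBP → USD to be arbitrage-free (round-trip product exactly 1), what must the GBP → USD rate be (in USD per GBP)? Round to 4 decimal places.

Known legs of the cycle: 1.213 × 0.569 = 0.690197
For no arbitrage the full-cycle product must be 1, so the missing rate is 1 / 0.690197 ≈ 1.448862.

1.4489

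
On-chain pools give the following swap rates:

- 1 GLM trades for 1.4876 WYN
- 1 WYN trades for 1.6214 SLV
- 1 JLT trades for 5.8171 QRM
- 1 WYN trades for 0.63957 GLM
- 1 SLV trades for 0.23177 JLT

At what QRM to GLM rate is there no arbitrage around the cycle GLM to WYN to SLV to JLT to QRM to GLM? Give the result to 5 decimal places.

0.30751

Known legs of the cycle: 1.4876 × 1.6214 × 0.23177 × 5.8171 = 3.25192176549512888
For no arbitrage the full-cycle product must be 1, so the missing rate is 1 / 3.25192176549512888 ≈ 0.3075105.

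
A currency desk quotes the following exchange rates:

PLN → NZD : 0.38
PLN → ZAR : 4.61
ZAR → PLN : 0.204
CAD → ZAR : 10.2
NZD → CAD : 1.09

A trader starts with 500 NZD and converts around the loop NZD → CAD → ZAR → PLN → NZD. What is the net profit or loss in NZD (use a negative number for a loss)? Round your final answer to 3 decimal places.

-69.066

500 NZD × 1.09 = 545 CAD
545 CAD × 10.2 = 5559 ZAR
5559 ZAR × 0.204 = 1134.036 PLN
1134.036 PLN × 0.38 = 430.93368 NZD
Net change: 430.93368 − 500 = -69.06632 NZD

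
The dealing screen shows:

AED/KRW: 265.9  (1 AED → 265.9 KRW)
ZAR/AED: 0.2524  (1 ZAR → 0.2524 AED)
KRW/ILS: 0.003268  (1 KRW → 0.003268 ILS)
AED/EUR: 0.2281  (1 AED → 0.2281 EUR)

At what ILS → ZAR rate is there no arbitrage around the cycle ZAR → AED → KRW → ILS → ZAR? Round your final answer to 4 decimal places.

Known legs of the cycle: 0.2524 × 265.9 × 0.003268 = 0.21932580688
For no arbitrage the full-cycle product must be 1, so the missing rate is 1 / 0.21932580688 ≈ 4.559427.

4.5594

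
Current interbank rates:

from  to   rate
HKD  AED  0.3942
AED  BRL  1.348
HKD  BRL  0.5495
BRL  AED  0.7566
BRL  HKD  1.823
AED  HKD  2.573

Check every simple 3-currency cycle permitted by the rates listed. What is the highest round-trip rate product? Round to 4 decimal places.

1.0697

HKD→BRL→AED→HKD: 0.5495 × 0.7566 × 2.573 = 1.06973
HKD→AED→BRL→HKD: 0.3942 × 1.348 × 1.823 = 0.96871
Maximum is HKD→BRL→AED→HKD at 1.0697; arbitrage exists.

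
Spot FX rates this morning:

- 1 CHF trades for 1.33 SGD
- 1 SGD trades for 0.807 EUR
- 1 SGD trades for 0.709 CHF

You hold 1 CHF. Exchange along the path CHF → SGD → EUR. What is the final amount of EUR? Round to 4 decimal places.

1.0733

1 CHF × 1.33 = 1.33 SGD
1.33 SGD × 0.807 = 1.07331 EUR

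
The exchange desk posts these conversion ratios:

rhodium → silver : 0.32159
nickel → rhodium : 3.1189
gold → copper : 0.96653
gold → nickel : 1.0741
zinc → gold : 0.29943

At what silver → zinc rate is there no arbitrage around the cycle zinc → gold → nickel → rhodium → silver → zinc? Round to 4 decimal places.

Known legs of the cycle: 0.29943 × 1.0741 × 3.1189 × 0.32159 = 0.322584884015846913
For no arbitrage the full-cycle product must be 1, so the missing rate is 1 / 0.322584884015846913 ≈ 3.099959.

3.1000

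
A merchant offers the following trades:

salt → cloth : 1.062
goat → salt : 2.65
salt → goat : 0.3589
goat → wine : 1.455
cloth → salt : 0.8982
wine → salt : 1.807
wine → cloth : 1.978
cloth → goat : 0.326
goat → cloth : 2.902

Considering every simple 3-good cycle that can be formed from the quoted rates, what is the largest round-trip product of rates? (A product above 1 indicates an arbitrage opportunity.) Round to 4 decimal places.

salt→goat→wine→salt: 0.3589 × 1.455 × 1.807 = 0.94361
cloth→goat→wine→cloth: 0.326 × 1.455 × 1.978 = 0.93822
salt→goat→cloth→salt: 0.3589 × 2.902 × 0.8982 = 0.93550
salt→cloth→goat→salt: 1.062 × 0.326 × 2.65 = 0.91746
Maximum is salt→goat→wine→salt at 0.9436; no arbitrage — every cycle loses value.

0.9436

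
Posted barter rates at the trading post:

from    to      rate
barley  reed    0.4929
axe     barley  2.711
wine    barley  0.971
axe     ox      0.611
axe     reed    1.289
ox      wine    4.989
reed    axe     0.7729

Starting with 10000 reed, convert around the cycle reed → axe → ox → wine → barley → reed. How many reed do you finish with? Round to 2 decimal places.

11276.03

10000 reed × 0.7729 = 7729 axe
7729 axe × 0.611 = 4722.419 ox
4722.419 ox × 4.989 = 23560.148391 wine
23560.148391 wine × 0.971 = 22876.904087661 barley
22876.904087661 barley × 0.4929 = 11276.0260248081069 reed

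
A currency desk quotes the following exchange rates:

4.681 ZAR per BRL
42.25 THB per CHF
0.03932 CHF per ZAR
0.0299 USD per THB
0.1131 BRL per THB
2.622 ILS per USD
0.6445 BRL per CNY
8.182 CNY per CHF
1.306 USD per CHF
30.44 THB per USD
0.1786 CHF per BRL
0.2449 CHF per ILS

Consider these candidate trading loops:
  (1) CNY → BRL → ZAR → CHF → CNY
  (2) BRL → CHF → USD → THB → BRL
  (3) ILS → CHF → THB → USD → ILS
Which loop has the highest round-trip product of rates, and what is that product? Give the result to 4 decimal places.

0.9706

(1) 0.6445 × 4.681 × 0.03932 × 8.182 = 0.97059
(2) 0.1786 × 1.306 × 30.44 × 0.1131 = 0.80303
(3) 0.2449 × 42.25 × 0.0299 × 2.622 = 0.81118
Highest is cycle (1) at 0.9706 (≤1, no arbitrage).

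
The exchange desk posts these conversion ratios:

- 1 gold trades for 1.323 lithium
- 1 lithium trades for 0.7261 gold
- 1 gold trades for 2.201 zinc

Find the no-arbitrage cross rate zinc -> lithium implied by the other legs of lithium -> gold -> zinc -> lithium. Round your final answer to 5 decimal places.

0.62573

Known legs of the cycle: 0.7261 × 2.201 = 1.5981461
For no arbitrage the full-cycle product must be 1, so the missing rate is 1 / 1.5981461 ≈ 0.6257250.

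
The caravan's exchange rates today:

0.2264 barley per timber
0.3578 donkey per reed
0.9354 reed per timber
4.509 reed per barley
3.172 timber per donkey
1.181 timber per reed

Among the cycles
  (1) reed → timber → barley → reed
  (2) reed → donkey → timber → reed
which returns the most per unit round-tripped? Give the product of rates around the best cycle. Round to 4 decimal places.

1.2056

(1) 1.181 × 0.2264 × 4.509 = 1.20561
(2) 0.3578 × 3.172 × 0.9354 = 1.06162
Highest is cycle (1) at 1.2056 (>1, arbitrage).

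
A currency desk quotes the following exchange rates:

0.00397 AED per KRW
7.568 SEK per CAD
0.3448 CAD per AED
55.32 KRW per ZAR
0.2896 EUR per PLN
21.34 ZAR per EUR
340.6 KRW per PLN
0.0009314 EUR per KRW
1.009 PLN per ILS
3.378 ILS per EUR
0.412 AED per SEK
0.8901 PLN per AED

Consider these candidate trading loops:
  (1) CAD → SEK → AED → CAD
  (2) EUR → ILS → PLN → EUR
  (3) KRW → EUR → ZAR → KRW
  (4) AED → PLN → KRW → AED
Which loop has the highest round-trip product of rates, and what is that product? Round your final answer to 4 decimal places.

1.2036

(1) 7.568 × 0.412 × 0.3448 = 1.07509
(2) 3.378 × 1.009 × 0.2896 = 0.98707
(3) 0.0009314 × 21.34 × 55.32 = 1.09954
(4) 0.8901 × 340.6 × 0.00397 = 1.20358
Highest is cycle (4) at 1.2036 (>1, arbitrage).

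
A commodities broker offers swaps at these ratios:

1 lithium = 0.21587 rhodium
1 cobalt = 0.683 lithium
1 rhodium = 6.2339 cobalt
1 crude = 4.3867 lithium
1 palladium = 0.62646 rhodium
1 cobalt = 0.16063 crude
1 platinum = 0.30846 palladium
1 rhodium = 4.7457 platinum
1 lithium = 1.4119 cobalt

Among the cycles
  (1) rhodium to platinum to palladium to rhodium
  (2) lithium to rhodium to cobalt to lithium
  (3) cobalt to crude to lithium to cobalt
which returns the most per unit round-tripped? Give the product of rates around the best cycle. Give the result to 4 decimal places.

(1) 4.7457 × 0.30846 × 0.62646 = 0.91705
(2) 0.21587 × 6.2339 × 0.683 = 0.91912
(3) 0.16063 × 4.3867 × 1.4119 = 0.99488
Highest is cycle (3) at 0.9949 (≤1, no arbitrage).

0.9949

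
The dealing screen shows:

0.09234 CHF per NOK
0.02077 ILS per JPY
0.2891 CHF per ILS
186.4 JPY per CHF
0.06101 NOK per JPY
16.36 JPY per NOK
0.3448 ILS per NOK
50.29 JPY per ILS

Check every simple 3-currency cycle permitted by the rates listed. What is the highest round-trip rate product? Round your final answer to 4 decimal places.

CHF→JPY→ILS→CHF: 186.4 × 0.02077 × 0.2891 = 1.11926
NOK→ILS→JPY→NOK: 0.3448 × 50.29 × 0.06101 = 1.05791
NOK→CHF→JPY→NOK: 0.09234 × 186.4 × 0.06101 = 1.05011
Maximum is CHF→JPY→ILS→CHF at 1.1193; arbitrage exists.

1.1193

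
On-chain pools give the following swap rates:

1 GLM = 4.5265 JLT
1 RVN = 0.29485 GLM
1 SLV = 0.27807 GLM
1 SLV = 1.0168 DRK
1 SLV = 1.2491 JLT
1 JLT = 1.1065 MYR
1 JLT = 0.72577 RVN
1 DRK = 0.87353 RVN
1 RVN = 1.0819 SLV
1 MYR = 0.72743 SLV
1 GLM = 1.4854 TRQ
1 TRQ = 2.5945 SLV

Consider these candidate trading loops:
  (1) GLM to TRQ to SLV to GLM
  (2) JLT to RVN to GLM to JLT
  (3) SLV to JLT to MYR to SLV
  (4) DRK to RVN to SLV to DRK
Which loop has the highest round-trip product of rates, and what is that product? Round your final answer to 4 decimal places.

(1) 1.4854 × 2.5945 × 0.27807 = 1.07165
(2) 0.72577 × 0.29485 × 4.5265 = 0.96864
(3) 1.2491 × 1.1065 × 0.72743 = 1.00540
(4) 0.87353 × 1.0819 × 1.0168 = 0.96095
Highest is cycle (1) at 1.0716 (>1, arbitrage).

1.0716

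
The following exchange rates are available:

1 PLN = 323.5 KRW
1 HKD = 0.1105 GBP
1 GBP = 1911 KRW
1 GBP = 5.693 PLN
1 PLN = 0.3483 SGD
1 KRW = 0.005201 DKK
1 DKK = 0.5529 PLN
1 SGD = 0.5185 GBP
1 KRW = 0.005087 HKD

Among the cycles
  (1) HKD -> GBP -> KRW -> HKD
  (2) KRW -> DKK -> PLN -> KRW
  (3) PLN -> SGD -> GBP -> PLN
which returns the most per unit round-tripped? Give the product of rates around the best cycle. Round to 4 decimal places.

1.0742

(1) 0.1105 × 1911 × 0.005087 = 1.07420
(2) 0.005201 × 0.5529 × 323.5 = 0.93027
(3) 0.3483 × 0.5185 × 5.693 = 1.02812
Highest is cycle (1) at 1.0742 (>1, arbitrage).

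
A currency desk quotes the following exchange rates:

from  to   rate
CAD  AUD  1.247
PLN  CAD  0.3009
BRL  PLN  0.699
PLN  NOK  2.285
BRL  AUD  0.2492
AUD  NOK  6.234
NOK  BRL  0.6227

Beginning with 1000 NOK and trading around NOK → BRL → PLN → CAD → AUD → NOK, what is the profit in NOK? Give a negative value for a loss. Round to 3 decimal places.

1000 NOK × 0.6227 = 622.7 BRL
622.7 BRL × 0.699 = 435.2673 PLN
435.2673 PLN × 0.3009 = 130.97193057 CAD
130.97193057 CAD × 1.247 = 163.32199742079 AUD
163.32199742079 AUD × 6.234 = 1018.14933192120486 NOK
Net change: 1018.14933192120486 − 1000 = 18.14933192120486 NOK

18.149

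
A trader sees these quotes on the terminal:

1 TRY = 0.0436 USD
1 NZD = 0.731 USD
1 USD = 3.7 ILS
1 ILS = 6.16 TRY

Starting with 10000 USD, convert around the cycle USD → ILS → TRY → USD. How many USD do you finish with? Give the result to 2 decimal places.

9937.31

10000 USD × 3.7 = 37000 ILS
37000 ILS × 6.16 = 227920 TRY
227920 TRY × 0.0436 = 9937.312 USD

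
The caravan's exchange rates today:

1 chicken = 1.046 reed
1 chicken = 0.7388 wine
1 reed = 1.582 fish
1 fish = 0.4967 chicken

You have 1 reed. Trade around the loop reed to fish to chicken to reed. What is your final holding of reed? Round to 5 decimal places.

1 reed × 1.582 = 1.582 fish
1.582 fish × 0.4967 = 0.7857794 chicken
0.7857794 chicken × 1.046 = 0.8219252524 reed

0.82193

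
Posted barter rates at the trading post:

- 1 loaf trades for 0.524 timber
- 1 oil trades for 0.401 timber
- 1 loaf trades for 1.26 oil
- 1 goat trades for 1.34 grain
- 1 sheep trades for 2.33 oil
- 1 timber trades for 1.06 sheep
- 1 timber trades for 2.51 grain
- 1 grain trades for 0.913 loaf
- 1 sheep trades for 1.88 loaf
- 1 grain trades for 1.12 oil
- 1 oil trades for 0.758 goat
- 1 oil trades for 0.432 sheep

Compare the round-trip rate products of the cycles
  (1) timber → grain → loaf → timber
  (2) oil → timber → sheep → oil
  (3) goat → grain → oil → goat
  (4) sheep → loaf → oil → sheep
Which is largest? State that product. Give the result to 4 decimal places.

(1) 2.51 × 0.913 × 0.524 = 1.20081
(2) 0.401 × 1.06 × 2.33 = 0.99039
(3) 1.34 × 1.12 × 0.758 = 1.13761
(4) 1.88 × 1.26 × 0.432 = 1.02332
Highest is cycle (1) at 1.2008 (>1, arbitrage).

1.2008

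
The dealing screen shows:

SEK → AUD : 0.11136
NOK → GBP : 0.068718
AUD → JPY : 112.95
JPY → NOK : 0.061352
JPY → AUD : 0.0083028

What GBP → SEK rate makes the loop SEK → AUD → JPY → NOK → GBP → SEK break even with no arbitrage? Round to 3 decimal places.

Known legs of the cycle: 0.11136 × 112.95 × 0.061352 × 0.068718 = 0.053029153355922432
For no arbitrage the full-cycle product must be 1, so the missing rate is 1 / 0.053029153355922432 ≈ 18.85755.

18.858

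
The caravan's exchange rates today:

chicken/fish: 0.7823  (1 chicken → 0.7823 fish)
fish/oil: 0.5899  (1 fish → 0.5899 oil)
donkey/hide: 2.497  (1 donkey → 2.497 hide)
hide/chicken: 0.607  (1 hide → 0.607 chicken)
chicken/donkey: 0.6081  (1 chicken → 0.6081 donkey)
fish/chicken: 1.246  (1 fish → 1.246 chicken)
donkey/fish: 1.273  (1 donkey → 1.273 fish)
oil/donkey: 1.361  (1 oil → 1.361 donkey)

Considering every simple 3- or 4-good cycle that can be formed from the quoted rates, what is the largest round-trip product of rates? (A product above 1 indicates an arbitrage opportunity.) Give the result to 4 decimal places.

1.0220

donkey→fish→oil→donkey: 1.273 × 0.5899 × 1.361 = 1.02203
donkey→fish→chicken→donkey: 1.273 × 1.246 × 0.6081 = 0.96454
donkey→hide→chicken→donkey: 2.497 × 0.607 × 0.6081 = 0.92168
Maximum is donkey→fish→oil→donkey at 1.0220; arbitrage exists.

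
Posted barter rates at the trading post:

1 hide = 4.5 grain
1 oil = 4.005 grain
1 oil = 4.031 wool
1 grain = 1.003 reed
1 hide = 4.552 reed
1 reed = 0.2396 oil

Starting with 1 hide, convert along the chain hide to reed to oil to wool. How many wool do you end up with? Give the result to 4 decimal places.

1 hide × 4.552 = 4.552 reed
4.552 reed × 0.2396 = 1.0906592 oil
1.0906592 oil × 4.031 = 4.3964472352 wool

4.3964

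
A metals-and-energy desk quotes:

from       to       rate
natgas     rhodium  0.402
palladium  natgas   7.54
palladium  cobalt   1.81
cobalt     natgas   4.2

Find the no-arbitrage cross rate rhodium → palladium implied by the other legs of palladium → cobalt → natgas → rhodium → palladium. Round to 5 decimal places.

Known legs of the cycle: 1.81 × 4.2 × 0.402 = 3.056004
For no arbitrage the full-cycle product must be 1, so the missing rate is 1 / 3.056004 ≈ 0.3272247.

0.32722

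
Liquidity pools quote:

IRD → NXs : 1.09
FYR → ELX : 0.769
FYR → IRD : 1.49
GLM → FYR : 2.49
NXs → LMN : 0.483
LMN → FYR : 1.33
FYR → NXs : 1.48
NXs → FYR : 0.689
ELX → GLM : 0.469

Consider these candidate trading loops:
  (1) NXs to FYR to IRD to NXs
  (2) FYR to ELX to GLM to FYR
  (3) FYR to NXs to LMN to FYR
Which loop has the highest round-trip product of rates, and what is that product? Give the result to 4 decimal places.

(1) 0.689 × 1.49 × 1.09 = 1.11900
(2) 0.769 × 0.469 × 2.49 = 0.89805
(3) 1.48 × 0.483 × 1.33 = 0.95074
Highest is cycle (1) at 1.1190 (>1, arbitrage).

1.1190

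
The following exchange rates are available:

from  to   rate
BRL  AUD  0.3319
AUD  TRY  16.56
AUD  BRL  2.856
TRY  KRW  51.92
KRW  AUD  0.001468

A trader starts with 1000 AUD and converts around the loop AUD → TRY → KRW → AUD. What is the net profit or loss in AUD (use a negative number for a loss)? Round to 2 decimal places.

1000 AUD × 16.56 = 16560 TRY
16560 TRY × 51.92 = 859795.2 KRW
859795.2 KRW × 0.001468 = 1262.1793536 AUD
Net change: 1262.1793536 − 1000 = 262.1793536 AUD

262.18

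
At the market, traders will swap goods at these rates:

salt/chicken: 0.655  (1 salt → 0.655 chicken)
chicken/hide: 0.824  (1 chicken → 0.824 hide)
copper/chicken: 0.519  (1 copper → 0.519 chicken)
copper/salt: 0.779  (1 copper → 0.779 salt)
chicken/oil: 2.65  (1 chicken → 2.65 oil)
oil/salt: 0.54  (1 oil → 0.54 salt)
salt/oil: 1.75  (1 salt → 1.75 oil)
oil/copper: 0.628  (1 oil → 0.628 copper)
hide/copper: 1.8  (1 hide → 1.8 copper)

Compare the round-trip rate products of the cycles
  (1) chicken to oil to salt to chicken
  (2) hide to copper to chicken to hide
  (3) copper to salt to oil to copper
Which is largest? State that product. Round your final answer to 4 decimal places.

0.9373

(1) 2.65 × 0.54 × 0.655 = 0.93731
(2) 1.8 × 0.519 × 0.824 = 0.76978
(3) 0.779 × 1.75 × 0.628 = 0.85612
Highest is cycle (1) at 0.9373 (≤1, no arbitrage).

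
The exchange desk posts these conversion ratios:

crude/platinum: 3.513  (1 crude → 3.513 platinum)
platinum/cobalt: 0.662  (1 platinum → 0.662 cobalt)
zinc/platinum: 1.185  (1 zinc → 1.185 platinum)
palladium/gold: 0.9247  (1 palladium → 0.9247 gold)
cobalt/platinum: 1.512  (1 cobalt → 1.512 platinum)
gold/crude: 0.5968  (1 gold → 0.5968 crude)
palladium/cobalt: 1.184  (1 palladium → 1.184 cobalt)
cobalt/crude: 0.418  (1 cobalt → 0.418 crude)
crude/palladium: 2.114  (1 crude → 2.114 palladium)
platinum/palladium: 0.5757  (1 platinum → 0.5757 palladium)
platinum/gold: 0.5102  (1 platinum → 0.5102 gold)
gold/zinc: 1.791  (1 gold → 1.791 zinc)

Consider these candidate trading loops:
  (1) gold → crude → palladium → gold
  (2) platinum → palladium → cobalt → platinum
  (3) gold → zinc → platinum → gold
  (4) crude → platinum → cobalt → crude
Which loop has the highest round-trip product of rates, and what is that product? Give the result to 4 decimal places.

1.1666

(1) 0.5968 × 2.114 × 0.9247 = 1.16663
(2) 0.5757 × 1.184 × 1.512 = 1.03062
(3) 1.791 × 1.185 × 0.5102 = 1.08282
(4) 3.513 × 0.662 × 0.418 = 0.97210
Highest is cycle (1) at 1.1666 (>1, arbitrage).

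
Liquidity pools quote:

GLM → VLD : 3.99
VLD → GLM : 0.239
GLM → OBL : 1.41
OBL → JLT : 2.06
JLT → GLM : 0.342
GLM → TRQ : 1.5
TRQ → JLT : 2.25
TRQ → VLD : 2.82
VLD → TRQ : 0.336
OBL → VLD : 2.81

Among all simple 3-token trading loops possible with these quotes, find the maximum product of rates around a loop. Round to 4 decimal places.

1.1543

TRQ→JLT→GLM→TRQ: 2.25 × 0.342 × 1.5 = 1.15425
TRQ→VLD→GLM→TRQ: 2.82 × 0.239 × 1.5 = 1.01097
OBL→JLT→GLM→OBL: 2.06 × 0.342 × 1.41 = 0.99337
OBL→VLD→GLM→OBL: 2.81 × 0.239 × 1.41 = 0.94694
Maximum is TRQ→JLT→GLM→TRQ at 1.1543; arbitrage exists.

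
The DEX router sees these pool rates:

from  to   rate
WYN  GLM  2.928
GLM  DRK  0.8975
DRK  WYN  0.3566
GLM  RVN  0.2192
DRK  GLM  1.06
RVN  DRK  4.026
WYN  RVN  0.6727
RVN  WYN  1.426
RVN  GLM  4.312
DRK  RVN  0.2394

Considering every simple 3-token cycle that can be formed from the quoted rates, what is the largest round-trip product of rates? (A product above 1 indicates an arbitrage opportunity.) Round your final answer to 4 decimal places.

0.9658

RVN→DRK→WYN→RVN: 4.026 × 0.3566 × 0.6727 = 0.96578
WYN→GLM→DRK→WYN: 2.928 × 0.8975 × 0.3566 = 0.93710
RVN→DRK→GLM→RVN: 4.026 × 1.06 × 0.2192 = 0.93545
RVN→GLM→DRK→RVN: 4.312 × 0.8975 × 0.2394 = 0.92648
RVN→WYN→GLM→RVN: 1.426 × 2.928 × 0.2192 = 0.91523
Maximum is RVN→DRK→WYN→RVN at 0.9658; no arbitrage — every cycle loses value.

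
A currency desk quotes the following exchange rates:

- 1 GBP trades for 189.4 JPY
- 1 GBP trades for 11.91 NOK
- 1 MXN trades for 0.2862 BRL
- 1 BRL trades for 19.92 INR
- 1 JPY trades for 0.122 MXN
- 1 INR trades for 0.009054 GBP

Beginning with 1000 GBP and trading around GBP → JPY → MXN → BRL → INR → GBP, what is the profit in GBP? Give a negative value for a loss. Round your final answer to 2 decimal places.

1000 GBP × 189.4 = 189400 JPY
189400 JPY × 0.122 = 23106.8 MXN
23106.8 MXN × 0.2862 = 6613.16616 BRL
6613.16616 BRL × 19.92 = 131734.2699072 INR
131734.2699072 INR × 0.009054 = 1192.7220797397888 GBP
Net change: 1192.7220797397888 − 1000 = 192.7220797397888 GBP

192.72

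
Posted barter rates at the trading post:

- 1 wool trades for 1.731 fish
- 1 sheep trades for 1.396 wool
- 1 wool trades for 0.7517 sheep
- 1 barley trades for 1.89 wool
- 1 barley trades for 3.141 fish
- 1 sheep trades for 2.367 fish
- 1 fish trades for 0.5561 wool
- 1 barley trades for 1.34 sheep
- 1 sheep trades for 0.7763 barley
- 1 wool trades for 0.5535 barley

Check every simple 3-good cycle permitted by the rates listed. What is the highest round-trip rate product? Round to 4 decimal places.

1.1029

sheep→barley→wool→sheep: 0.7763 × 1.89 × 0.7517 = 1.10290
sheep→wool→barley→sheep: 1.396 × 0.5535 × 1.34 = 1.03540
fish→wool→sheep→fish: 0.5561 × 0.7517 × 2.367 = 0.98945
fish→wool→barley→fish: 0.5561 × 0.5535 × 3.141 = 0.96680
Maximum is sheep→barley→wool→sheep at 1.1029; arbitrage exists.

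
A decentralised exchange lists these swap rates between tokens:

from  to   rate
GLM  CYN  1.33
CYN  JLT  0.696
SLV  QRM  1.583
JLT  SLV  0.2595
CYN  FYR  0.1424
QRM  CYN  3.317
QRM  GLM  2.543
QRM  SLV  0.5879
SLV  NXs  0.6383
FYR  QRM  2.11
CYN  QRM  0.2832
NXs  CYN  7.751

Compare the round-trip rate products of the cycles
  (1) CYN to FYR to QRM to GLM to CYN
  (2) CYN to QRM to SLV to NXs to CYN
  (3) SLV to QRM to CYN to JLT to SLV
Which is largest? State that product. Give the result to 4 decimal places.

1.0162

(1) 0.1424 × 2.11 × 2.543 × 1.33 = 1.01623
(2) 0.2832 × 0.5879 × 0.6383 × 7.751 = 0.82372
(3) 1.583 × 3.317 × 0.696 × 0.2595 = 0.94836
Highest is cycle (1) at 1.0162 (>1, arbitrage).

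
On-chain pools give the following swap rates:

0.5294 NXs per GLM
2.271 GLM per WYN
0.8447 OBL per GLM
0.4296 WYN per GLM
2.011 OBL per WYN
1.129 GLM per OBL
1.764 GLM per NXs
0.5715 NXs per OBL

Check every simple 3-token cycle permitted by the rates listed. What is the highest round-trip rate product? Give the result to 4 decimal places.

0.9754

GLM→WYN→OBL→GLM: 0.4296 × 2.011 × 1.129 = 0.97537
GLM→OBL→NXs→GLM: 0.8447 × 0.5715 × 1.764 = 0.85156
Maximum is GLM→WYN→OBL→GLM at 0.9754; no arbitrage — every cycle loses value.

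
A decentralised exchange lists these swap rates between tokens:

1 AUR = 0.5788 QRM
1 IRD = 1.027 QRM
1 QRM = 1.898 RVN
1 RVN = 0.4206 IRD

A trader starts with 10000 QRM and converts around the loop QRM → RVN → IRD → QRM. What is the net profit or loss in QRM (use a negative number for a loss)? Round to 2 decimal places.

-1801.47

10000 QRM × 1.898 = 18980 RVN
18980 RVN × 0.4206 = 7982.988 IRD
7982.988 IRD × 1.027 = 8198.528676 QRM
Net change: 8198.528676 − 10000 = -1801.471324 QRM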